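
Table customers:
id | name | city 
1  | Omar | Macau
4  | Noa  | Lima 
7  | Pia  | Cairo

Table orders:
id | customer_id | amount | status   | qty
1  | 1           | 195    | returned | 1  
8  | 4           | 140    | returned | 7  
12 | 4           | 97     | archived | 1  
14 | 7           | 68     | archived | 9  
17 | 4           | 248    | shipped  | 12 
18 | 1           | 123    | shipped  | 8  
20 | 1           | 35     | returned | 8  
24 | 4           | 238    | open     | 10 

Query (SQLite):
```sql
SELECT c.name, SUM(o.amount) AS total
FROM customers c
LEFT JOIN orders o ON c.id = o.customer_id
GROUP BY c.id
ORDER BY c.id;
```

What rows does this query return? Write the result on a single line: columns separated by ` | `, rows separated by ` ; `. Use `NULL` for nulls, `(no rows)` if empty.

LEFT JOIN keeps every customers row; unmatched ones get NULL for orders columns.
Group by customers.id and compute SUM(o.amount). SUM over an all-NULL group is NULL.
  1: ids {1, 18, 20} → SUM(o.amount)=353
  4: ids {8, 12, 17, 24} → SUM(o.amount)=723
  7: ids {14} → SUM(o.amount)=68

Omar | 353 ; Noa | 723 ; Pia | 68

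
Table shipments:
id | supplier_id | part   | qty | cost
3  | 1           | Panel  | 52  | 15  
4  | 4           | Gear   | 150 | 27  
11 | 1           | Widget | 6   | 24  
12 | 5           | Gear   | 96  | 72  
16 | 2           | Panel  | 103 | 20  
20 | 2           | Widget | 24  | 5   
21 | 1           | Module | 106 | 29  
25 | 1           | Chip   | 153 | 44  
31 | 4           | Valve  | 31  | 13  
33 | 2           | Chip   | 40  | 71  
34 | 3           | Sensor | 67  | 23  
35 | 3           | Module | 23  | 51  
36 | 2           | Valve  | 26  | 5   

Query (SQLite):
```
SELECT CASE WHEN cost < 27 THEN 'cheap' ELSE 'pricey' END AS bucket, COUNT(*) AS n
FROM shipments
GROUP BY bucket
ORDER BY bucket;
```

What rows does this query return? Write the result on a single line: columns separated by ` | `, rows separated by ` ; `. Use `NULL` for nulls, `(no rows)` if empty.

cheap | 7 ; pricey | 6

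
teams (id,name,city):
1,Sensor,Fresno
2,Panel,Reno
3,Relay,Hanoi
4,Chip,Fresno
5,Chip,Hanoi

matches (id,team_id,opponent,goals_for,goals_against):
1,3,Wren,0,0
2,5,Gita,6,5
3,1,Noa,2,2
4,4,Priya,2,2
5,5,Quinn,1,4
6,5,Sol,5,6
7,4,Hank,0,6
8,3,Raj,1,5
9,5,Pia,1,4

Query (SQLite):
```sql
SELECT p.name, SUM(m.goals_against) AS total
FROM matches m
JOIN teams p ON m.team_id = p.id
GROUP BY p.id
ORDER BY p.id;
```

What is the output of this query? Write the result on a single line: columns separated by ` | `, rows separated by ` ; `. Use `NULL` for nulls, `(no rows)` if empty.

Join each matches row to its teams via team_id.
Group joined rows by teams.id; compute SUM(m.goals_against) per group.
  1: ids {3} → SUM(m.goals_against)=2
  3: ids {1, 8} → SUM(m.goals_against)=5
  4: ids {4, 7} → SUM(m.goals_against)=8
  5: ids {2, 5, 6, 9} → SUM(m.goals_against)=19

Sensor | 2 ; Relay | 5 ; Chip | 8 ; Chip | 19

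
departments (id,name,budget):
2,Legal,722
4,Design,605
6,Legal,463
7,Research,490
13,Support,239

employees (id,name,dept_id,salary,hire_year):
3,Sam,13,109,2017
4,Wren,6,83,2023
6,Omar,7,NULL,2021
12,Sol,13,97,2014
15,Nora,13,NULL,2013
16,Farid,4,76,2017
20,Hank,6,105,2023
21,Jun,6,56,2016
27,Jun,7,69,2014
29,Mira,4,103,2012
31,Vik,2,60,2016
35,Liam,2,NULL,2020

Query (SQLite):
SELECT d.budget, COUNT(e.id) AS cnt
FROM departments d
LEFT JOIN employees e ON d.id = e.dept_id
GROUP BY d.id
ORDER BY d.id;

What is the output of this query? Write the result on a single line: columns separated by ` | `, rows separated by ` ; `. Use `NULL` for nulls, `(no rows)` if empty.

722 | 2 ; 605 | 2 ; 463 | 3 ; 490 | 2 ; 239 | 3

LEFT JOIN keeps every departments row; unmatched ones get NULL for employees columns.
Group by departments.id and compute COUNT(e.id). COUNT(col) of an all-NULL group is 0.
  2: ids {31, 35} → COUNT(e.id)=2
  4: ids {16, 29} → COUNT(e.id)=2
  6: ids {4, 20, 21} → COUNT(e.id)=3
  7: ids {6, 27} → COUNT(e.id)=2
  13: ids {3, 12, 15} → COUNT(e.id)=3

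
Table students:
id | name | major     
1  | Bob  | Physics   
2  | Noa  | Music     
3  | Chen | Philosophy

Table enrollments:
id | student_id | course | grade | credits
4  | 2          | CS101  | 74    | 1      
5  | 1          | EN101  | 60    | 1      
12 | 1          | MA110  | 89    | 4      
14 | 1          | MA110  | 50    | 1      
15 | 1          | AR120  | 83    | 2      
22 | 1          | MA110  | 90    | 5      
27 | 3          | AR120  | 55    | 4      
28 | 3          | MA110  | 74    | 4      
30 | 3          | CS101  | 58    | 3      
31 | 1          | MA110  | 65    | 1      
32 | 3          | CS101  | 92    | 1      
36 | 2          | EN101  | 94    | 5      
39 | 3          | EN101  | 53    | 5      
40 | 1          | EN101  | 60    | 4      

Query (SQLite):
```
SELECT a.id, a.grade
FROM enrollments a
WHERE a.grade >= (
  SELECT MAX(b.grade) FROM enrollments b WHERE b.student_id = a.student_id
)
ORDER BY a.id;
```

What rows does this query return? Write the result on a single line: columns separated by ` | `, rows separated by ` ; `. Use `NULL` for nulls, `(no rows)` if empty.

22 | 90 ; 32 | 92 ; 36 | 94

For each enrollments row a, compute MAX(grade) over rows sharing a.student_id.
Keep row a if a.grade >= that per-group MAX.
  student_id=1: MAX(grade) = 90
  student_id=2: MAX(grade) = 94
  student_id=3: MAX(grade) = 92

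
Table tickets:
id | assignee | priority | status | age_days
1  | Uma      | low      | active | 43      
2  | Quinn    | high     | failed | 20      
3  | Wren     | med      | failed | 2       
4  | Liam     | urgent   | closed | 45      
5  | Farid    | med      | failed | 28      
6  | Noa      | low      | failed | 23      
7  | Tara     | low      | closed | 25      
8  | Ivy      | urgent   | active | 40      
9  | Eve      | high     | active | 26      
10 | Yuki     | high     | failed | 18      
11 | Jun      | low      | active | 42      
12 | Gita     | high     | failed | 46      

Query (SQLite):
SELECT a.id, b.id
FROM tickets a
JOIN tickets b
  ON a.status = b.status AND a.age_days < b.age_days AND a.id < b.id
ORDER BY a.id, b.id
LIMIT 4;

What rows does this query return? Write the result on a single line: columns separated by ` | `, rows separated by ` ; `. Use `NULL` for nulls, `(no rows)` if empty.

2 | 5 ; 2 | 6 ; 2 | 12 ; 3 | 5

Pairs (a,b) with same status, a.age_days < b.age_days, a.id < b.id.
status groups: active:{1,8,9,11} closed:{4,7} failed:{2,3,5,6,10,12}
Ordered by (a.id, b.id); first 4.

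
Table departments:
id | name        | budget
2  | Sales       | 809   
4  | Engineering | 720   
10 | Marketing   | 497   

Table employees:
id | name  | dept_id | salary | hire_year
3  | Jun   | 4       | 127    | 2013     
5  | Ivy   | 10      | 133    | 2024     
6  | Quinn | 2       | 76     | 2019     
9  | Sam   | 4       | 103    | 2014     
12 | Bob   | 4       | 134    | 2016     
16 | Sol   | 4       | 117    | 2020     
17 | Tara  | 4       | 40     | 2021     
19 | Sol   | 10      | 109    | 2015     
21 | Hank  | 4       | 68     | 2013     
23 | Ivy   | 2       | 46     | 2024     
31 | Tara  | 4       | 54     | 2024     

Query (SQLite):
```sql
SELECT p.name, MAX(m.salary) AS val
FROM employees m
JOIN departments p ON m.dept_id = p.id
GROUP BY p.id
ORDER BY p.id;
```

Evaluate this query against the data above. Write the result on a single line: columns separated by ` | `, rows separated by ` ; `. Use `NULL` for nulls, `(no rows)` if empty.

Sales | 76 ; Engineering | 134 ; Marketing | 133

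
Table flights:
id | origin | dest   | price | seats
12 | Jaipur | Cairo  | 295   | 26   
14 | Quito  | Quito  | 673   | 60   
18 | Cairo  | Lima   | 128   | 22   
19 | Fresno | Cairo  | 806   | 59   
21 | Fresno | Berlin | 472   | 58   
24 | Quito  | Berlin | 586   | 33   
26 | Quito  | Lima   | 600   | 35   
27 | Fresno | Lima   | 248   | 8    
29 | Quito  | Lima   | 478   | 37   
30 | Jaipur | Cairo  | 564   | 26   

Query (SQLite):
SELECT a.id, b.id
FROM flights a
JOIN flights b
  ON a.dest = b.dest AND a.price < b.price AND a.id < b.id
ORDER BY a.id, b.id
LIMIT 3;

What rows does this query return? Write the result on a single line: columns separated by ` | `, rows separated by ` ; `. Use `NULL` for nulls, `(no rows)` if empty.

Pairs (a,b) with same dest, a.price < b.price, a.id < b.id.
dest groups: Berlin:{21,24} Cairo:{12,19,30} Lima:{18,26,27,29} Quito:{14}
Ordered by (a.id, b.id); first 3.

12 | 19 ; 12 | 30 ; 18 | 26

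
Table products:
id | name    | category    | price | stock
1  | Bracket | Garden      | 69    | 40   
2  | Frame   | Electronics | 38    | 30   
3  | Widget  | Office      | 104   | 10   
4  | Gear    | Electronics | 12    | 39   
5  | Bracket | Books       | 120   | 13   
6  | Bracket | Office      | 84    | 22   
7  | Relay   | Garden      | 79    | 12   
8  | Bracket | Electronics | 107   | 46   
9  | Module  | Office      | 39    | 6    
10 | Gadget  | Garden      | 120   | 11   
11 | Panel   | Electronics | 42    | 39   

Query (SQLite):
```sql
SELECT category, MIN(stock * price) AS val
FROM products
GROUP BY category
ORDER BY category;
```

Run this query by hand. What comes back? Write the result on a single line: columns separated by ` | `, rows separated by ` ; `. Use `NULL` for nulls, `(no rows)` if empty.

Books | 1560 ; Electronics | 468 ; Garden | 948 ; Office | 234

For each row compute stock * price.
Group by category; take MIN of the expression per group.
  Books: ids {5} → MIN(stock * price)=1560
  Electronics: ids {2, 4, 8, 11} → MIN(stock * price)=468
  Garden: ids {1, 7, 10} → MIN(stock * price)=948
  Office: ids {3, 6, 9} → MIN(stock * price)=234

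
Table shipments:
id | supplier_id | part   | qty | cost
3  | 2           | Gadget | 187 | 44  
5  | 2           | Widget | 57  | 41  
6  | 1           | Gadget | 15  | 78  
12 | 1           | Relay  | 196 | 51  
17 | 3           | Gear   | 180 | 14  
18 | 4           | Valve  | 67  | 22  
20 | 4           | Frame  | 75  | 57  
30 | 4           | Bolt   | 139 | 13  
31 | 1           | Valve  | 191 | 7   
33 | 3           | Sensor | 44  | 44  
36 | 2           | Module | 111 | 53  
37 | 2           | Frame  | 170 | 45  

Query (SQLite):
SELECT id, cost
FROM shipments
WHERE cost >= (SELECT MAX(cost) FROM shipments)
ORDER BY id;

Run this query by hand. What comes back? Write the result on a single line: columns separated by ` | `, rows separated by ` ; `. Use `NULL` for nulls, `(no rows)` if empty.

6 | 78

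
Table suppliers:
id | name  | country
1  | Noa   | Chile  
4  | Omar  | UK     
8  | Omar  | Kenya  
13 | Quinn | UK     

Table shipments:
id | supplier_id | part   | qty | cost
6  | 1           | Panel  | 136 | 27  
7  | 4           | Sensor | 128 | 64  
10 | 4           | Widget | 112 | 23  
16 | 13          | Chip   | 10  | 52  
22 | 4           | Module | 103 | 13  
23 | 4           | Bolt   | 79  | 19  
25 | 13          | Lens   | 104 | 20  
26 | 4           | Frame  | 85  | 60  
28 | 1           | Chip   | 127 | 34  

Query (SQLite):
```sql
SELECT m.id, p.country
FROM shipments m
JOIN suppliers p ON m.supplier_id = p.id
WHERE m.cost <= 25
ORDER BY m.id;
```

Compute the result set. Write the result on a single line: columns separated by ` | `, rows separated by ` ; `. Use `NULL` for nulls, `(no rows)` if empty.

10 | UK ; 22 | UK ; 23 | UK ; 25 | UK

Each shipments row matches the suppliers row where supplier_id = suppliers.id.
Then keep rows with m.cost <= 25.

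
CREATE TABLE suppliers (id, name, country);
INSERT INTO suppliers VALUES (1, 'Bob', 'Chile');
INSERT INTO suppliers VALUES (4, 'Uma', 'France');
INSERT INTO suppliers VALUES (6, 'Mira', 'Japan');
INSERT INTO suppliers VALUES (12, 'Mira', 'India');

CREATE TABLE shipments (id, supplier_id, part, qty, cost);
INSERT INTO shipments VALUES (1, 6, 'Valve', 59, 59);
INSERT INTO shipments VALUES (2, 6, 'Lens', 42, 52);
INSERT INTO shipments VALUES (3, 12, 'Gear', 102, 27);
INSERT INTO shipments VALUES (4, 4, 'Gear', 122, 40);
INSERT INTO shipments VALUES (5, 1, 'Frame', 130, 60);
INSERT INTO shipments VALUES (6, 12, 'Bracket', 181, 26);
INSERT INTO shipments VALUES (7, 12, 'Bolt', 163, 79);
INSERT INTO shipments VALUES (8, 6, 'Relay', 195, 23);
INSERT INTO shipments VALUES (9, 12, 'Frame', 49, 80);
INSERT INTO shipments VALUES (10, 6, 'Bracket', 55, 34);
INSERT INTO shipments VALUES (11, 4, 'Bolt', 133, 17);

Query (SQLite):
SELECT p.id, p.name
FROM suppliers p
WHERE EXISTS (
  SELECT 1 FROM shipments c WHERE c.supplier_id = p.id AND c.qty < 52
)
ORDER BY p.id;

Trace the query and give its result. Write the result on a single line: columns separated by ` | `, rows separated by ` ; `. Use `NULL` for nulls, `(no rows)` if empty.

6 | Mira ; 12 | Mira

For each suppliers row, check whether any shipments with matching supplier_id has qty < 52.
Keep rows where that is true.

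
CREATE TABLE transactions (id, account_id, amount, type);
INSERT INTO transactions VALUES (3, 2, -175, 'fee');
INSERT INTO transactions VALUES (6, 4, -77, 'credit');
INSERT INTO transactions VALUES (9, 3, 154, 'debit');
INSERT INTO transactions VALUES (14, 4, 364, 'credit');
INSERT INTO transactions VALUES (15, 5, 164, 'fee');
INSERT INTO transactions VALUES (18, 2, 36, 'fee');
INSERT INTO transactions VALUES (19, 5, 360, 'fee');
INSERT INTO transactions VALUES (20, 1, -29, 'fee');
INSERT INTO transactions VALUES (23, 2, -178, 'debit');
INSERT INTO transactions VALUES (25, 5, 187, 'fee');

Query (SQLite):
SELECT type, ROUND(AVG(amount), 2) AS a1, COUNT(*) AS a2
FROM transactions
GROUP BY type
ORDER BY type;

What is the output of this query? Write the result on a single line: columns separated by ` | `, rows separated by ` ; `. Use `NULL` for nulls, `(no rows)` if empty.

credit | 143.5 | 2 ; debit | -12 | 2 ; fee | 90.5 | 6

Group transactions by type.
Per group compute: ROUND(AVG(amount), 2), COUNT(*).
  credit: ids {6, 14} → ROUND(AVG(amount), 2)=143.5, COUNT(*)=2
  debit: ids {9, 23} → ROUND(AVG(amount), 2)=-12, COUNT(*)=2
  fee: ids {3, 15, 18, 19, 20, 25} → ROUND(AVG(amount), 2)=90.5, COUNT(*)=6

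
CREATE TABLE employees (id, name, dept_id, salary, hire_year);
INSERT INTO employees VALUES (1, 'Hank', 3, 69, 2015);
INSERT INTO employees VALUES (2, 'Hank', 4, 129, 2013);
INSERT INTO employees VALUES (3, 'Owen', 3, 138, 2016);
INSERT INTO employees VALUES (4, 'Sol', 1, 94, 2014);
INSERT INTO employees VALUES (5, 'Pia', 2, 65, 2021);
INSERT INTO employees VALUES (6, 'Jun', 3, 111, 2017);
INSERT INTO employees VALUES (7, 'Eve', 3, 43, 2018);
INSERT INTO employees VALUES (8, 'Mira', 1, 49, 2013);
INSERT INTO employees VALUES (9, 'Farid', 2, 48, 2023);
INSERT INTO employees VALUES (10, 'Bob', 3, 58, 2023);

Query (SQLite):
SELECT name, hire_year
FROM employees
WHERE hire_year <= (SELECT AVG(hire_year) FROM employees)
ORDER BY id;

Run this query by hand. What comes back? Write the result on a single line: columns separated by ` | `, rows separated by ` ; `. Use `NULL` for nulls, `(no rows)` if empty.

Hank | 2015 ; Hank | 2013 ; Owen | 2016 ; Sol | 2014 ; Jun | 2017 ; Mira | 2013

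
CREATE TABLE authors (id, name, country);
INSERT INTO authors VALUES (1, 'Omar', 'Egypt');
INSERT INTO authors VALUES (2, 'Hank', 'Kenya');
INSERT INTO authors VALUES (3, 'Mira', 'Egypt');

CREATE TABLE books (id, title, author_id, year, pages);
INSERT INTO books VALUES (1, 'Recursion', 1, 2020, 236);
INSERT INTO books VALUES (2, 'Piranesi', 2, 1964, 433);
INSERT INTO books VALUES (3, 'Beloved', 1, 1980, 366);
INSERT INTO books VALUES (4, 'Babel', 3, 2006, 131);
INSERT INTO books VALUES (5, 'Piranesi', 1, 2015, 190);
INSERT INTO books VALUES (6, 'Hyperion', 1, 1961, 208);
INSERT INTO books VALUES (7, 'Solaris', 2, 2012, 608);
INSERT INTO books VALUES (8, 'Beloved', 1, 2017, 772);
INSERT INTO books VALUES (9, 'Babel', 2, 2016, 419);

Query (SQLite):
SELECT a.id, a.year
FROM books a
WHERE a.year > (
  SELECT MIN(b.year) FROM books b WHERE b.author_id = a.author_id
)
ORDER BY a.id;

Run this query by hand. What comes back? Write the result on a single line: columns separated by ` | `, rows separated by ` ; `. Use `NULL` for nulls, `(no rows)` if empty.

For each books row a, compute MIN(year) over rows sharing a.author_id.
Keep row a if a.year > that per-group MIN.
  author_id=1: MIN(year) = 1961
  author_id=2: MIN(year) = 1964
  author_id=3: MIN(year) = 2006

1 | 2020 ; 3 | 1980 ; 5 | 2015 ; 7 | 2012 ; 8 | 2017 ; 9 | 2016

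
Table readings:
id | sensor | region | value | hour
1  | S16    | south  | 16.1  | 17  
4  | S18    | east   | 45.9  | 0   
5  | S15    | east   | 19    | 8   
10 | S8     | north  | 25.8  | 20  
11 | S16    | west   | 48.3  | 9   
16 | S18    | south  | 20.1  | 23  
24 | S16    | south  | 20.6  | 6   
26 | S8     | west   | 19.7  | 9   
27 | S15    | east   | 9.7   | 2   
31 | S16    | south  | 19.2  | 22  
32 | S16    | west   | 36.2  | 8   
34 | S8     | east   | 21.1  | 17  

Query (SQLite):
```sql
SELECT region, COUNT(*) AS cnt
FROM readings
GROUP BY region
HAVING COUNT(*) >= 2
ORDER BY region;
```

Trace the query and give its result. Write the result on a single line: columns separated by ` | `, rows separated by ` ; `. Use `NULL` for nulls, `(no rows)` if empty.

east | 4 ; south | 4 ; west | 3

Partition readings by region; compute COUNT(*) within each group.
HAVING: keep groups with count ≥ 2.
  east: ids {4, 5, 27, 34} → COUNT(*)=4
  north: ids {10} → COUNT(*)=1
  south: ids {1, 16, 24, 31} → COUNT(*)=4
  west: ids {11, 26, 32} → COUNT(*)=3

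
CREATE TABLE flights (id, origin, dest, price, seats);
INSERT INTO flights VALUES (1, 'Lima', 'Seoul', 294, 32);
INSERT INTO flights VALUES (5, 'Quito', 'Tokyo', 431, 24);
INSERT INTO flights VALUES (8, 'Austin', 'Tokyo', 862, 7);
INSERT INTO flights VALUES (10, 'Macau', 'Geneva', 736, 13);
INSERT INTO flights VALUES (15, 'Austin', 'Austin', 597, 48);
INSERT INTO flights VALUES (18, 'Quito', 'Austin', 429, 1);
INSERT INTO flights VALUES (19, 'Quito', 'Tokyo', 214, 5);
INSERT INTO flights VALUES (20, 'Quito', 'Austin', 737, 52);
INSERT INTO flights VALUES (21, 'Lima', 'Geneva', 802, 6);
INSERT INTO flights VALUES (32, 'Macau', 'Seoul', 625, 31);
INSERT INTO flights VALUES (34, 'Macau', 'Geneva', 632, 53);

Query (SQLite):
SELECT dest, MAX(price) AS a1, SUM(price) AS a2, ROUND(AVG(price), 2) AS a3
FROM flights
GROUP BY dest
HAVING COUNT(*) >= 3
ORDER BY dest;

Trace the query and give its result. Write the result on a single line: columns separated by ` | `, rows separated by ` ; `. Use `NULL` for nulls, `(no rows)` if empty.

Group flights by dest.
Per group compute: MAX(price), SUM(price), ROUND(AVG(price), 2).
HAVING: drop groups with fewer than 3 rows.
  Austin: ids {15, 18, 20} → MAX(price)=737, SUM(price)=1763, ROUND(AVG(price), 2)=587.67
  Geneva: ids {10, 21, 34} → MAX(price)=802, SUM(price)=2170, ROUND(AVG(price), 2)=723.33
  Seoul: ids {1, 32} → MAX(price)=625, SUM(price)=919, ROUND(AVG(price), 2)=459.5
  Tokyo: ids {5, 8, 19} → MAX(price)=862, SUM(price)=1507, ROUND(AVG(price), 2)=502.33

Austin | 737 | 1763 | 587.67 ; Geneva | 802 | 2170 | 723.33 ; Tokyo | 862 | 1507 | 502.33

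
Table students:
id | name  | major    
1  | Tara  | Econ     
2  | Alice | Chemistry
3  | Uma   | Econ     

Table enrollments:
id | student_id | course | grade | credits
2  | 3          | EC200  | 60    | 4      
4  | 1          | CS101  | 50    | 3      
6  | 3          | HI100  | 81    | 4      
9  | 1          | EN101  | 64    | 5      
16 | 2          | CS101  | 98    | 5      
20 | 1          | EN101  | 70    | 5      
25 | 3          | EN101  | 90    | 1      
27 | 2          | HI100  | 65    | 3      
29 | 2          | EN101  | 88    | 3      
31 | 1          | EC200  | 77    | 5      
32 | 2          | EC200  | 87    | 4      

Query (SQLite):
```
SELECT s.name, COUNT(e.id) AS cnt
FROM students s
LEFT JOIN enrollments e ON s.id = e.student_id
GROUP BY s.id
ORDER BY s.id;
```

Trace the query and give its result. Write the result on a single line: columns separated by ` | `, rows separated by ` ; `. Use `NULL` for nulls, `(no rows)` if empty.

Tara | 4 ; Alice | 4 ; Uma | 3

LEFT JOIN keeps every students row; unmatched ones get NULL for enrollments columns.
Group by students.id and compute COUNT(e.id). COUNT(col) of an all-NULL group is 0.
  1: ids {4, 9, 20, 31} → COUNT(e.id)=4
  2: ids {16, 27, 29, 32} → COUNT(e.id)=4
  3: ids {2, 6, 25} → COUNT(e.id)=3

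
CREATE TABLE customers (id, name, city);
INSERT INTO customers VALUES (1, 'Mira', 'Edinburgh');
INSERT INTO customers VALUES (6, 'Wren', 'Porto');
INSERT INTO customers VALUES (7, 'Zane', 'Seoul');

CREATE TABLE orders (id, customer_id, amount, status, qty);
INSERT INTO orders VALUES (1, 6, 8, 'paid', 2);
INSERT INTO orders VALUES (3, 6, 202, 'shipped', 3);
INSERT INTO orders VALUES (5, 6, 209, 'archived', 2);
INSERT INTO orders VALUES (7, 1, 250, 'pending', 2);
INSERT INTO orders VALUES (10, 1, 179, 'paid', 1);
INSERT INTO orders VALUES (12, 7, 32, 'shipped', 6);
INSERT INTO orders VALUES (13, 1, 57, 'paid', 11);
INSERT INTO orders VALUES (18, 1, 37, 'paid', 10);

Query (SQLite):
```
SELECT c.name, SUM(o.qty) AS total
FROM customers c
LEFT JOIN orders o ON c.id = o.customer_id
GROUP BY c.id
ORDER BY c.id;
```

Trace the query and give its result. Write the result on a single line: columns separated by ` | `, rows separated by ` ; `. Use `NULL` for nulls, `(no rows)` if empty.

Mira | 24 ; Wren | 7 ; Zane | 6

LEFT JOIN keeps every customers row; unmatched ones get NULL for orders columns.
Group by customers.id and compute SUM(o.qty). SUM over an all-NULL group is NULL.
  1: ids {7, 10, 13, 18} → SUM(o.qty)=24
  6: ids {1, 3, 5} → SUM(o.qty)=7
  7: ids {12} → SUM(o.qty)=6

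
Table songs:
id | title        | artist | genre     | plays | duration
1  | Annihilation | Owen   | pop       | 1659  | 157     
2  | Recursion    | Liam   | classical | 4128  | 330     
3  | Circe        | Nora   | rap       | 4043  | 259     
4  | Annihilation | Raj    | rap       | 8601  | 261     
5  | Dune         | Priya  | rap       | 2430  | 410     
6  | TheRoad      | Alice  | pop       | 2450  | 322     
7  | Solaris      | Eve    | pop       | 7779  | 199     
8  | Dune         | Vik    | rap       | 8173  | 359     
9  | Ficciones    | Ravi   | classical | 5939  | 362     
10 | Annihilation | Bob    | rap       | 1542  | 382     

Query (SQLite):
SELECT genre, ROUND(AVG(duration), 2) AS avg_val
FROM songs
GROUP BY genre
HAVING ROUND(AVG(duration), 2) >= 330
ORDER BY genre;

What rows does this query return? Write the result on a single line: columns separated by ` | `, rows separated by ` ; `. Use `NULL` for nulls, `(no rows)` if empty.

classical | 346 ; rap | 334.2

Partition songs by genre; compute ROUND(AVG(duration), 2) within each group.
HAVING: keep groups where ROUND(AVG(duration), 2) >= 330.
  classical: ids {2, 9} → ROUND(AVG(duration), 2)=346
  pop: ids {1, 6, 7} → ROUND(AVG(duration), 2)=226
  rap: ids {3, 4, 5, 8, 10} → ROUND(AVG(duration), 2)=334.2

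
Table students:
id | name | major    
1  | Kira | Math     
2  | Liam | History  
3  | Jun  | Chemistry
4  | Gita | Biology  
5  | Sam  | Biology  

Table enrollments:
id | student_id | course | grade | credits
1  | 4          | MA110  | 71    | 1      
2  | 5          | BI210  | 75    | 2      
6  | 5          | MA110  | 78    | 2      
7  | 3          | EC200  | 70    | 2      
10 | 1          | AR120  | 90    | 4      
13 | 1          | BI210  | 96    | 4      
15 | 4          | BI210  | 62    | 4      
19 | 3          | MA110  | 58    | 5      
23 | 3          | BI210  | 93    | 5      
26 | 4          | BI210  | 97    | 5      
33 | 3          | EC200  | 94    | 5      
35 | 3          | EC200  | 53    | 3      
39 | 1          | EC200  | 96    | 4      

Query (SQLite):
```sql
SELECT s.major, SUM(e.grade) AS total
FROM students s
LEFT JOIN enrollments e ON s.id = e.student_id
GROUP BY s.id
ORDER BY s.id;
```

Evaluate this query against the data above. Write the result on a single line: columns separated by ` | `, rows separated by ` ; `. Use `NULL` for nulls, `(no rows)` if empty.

LEFT JOIN keeps every students row; unmatched ones get NULL for enrollments columns.
Group by students.id and compute SUM(e.grade). SUM over an all-NULL group is NULL.
  1: ids {10, 13, 39} → SUM(e.grade)=282
  2: ids {—} → SUM(e.grade)=NULL
  3: ids {7, 19, 23, 33, 35} → SUM(e.grade)=368
  4: ids {1, 15, 26} → SUM(e.grade)=230
  5: ids {2, 6} → SUM(e.grade)=153

Math | 282 ; History | NULL ; Chemistry | 368 ; Biology | 230 ; Biology | 153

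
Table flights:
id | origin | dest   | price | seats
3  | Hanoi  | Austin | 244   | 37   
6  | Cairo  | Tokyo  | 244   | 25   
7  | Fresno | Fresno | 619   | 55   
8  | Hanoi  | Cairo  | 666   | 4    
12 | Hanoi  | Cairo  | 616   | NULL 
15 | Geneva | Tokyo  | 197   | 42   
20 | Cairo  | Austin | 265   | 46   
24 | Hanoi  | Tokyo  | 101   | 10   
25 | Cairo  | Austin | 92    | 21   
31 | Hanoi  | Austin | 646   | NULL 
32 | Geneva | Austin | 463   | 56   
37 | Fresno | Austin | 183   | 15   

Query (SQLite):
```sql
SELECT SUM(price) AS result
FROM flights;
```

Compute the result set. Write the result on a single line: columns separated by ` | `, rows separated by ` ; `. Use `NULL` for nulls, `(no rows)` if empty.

All price values: [244, 244, 619, 666, 616, 197, 265, 101, 92, 646, 463, 183].
SUM of non-NULL values = 4336.

4336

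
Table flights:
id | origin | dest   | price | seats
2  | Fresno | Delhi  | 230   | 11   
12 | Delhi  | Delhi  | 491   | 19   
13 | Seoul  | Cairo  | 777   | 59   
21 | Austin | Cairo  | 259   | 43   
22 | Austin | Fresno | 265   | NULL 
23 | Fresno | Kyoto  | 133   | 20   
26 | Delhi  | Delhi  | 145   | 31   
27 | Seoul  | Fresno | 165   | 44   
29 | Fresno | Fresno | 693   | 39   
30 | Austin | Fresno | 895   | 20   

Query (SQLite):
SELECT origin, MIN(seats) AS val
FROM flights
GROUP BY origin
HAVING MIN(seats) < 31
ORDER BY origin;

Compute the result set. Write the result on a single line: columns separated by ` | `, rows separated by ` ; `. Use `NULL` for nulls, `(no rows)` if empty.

Austin | 20 ; Delhi | 19 ; Fresno | 11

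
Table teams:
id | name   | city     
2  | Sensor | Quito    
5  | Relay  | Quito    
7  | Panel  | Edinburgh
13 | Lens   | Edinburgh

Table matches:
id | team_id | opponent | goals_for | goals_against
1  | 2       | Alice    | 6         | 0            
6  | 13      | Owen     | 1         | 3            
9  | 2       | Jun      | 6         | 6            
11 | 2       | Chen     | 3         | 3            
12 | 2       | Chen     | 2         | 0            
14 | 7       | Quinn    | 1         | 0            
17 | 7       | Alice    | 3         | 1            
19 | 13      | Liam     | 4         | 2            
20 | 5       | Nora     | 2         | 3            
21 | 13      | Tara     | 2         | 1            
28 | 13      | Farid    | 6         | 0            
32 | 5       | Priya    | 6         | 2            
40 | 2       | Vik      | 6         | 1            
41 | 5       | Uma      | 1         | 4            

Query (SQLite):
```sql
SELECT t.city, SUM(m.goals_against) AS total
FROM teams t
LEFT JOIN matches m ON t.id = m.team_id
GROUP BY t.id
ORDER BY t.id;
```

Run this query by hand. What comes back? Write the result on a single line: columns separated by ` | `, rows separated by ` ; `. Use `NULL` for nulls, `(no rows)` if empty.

LEFT JOIN keeps every teams row; unmatched ones get NULL for matches columns.
Group by teams.id and compute SUM(m.goals_against). SUM over an all-NULL group is NULL.
  2: ids {1, 9, 11, 12, 40} → SUM(m.goals_against)=10
  5: ids {20, 32, 41} → SUM(m.goals_against)=9
  7: ids {14, 17} → SUM(m.goals_against)=1
  13: ids {6, 19, 21, 28} → SUM(m.goals_against)=6

Quito | 10 ; Quito | 9 ; Edinburgh | 1 ; Edinburgh | 6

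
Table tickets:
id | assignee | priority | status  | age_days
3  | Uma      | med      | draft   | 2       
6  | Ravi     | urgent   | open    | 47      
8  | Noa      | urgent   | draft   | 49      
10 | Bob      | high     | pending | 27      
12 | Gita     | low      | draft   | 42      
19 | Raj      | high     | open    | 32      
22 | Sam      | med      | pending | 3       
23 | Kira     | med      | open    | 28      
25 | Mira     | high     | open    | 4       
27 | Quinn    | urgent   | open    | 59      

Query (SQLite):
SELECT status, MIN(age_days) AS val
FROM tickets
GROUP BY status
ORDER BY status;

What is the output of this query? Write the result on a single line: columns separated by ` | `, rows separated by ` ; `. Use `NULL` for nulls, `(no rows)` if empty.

draft | 2 ; open | 4 ; pending | 3

Partition tickets by status; compute MIN(age_days) within each group.
  draft: ids {3, 8, 12} → MIN(age_days)=2
  open: ids {6, 19, 23, 25, 27} → MIN(age_days)=4
  pending: ids {10, 22} → MIN(age_days)=3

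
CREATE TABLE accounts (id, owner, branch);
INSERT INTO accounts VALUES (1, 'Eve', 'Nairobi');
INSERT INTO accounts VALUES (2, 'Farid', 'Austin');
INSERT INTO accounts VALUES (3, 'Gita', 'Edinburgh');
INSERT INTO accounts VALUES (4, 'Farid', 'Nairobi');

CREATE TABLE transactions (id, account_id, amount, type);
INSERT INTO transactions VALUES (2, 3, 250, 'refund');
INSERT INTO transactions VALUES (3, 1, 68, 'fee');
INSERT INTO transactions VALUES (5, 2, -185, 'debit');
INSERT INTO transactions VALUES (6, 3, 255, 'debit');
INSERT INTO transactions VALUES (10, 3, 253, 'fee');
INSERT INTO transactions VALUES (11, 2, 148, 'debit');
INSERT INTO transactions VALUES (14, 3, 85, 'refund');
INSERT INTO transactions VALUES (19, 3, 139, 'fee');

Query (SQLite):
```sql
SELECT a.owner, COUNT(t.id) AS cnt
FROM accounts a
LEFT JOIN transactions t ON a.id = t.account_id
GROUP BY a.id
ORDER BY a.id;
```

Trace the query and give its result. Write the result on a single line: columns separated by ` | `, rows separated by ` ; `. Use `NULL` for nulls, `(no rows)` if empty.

LEFT JOIN keeps every accounts row; unmatched ones get NULL for transactions columns.
Group by accounts.id and compute COUNT(t.id). COUNT(col) of an all-NULL group is 0.
  1: ids {3} → COUNT(t.id)=1
  2: ids {5, 11} → COUNT(t.id)=2
  3: ids {2, 6, 10, 14, 19} → COUNT(t.id)=5
  4: ids {—} → COUNT(t.id)=0

Eve | 1 ; Farid | 2 ; Gita | 5 ; Farid | 0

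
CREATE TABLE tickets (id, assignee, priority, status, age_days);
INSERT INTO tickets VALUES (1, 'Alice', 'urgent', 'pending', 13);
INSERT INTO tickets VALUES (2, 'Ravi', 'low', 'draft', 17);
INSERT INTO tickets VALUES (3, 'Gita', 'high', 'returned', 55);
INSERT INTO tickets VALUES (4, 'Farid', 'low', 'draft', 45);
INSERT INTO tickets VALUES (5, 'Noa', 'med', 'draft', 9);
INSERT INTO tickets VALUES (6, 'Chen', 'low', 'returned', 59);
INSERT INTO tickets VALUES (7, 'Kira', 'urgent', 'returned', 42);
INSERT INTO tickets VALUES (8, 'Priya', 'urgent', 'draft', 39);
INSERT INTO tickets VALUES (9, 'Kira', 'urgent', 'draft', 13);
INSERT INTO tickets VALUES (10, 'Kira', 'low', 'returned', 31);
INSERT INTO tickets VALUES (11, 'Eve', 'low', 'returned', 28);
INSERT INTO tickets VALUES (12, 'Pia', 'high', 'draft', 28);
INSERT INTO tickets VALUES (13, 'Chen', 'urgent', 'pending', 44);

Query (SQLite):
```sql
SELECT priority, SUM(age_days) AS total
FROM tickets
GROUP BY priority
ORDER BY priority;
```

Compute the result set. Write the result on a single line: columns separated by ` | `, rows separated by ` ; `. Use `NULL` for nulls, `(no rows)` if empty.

Partition tickets by priority; compute SUM(age_days) within each group.
  high: ids {3, 12} → SUM(age_days)=83
  low: ids {2, 4, 6, 10, 11} → SUM(age_days)=180
  med: ids {5} → SUM(age_days)=9
  urgent: ids {1, 7, 8, 9, 13} → SUM(age_days)=151

high | 83 ; low | 180 ; med | 9 ; urgent | 151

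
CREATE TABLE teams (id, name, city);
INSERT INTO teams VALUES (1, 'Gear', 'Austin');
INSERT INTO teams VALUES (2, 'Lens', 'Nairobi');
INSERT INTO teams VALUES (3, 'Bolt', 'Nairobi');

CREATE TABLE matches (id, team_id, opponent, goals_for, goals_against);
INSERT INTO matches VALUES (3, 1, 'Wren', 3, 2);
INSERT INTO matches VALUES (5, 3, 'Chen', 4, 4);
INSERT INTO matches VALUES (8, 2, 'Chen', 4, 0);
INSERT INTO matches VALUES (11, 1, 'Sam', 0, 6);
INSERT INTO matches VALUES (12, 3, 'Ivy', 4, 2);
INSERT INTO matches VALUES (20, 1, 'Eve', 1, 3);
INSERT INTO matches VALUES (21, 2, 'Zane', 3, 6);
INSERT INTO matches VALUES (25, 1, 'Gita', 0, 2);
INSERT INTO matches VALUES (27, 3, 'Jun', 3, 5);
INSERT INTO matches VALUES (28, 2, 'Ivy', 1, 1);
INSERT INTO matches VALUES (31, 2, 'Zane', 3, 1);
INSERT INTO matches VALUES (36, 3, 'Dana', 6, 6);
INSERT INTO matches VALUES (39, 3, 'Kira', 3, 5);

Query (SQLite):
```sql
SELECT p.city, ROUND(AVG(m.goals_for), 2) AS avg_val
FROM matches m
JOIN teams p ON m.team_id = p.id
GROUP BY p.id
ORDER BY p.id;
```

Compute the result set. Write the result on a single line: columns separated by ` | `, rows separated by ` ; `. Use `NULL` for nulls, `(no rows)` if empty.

Austin | 1 ; Nairobi | 2.75 ; Nairobi | 4

Join each matches row to its teams via team_id.
Group joined rows by teams.id; compute ROUND(AVG(m.goals_for), 2) per group.
  1: ids {3, 11, 20, 25} → ROUND(AVG(m.goals_for), 2)=1
  2: ids {8, 21, 28, 31} → ROUND(AVG(m.goals_for), 2)=2.75
  3: ids {5, 12, 27, 36, 39} → ROUND(AVG(m.goals_for), 2)=4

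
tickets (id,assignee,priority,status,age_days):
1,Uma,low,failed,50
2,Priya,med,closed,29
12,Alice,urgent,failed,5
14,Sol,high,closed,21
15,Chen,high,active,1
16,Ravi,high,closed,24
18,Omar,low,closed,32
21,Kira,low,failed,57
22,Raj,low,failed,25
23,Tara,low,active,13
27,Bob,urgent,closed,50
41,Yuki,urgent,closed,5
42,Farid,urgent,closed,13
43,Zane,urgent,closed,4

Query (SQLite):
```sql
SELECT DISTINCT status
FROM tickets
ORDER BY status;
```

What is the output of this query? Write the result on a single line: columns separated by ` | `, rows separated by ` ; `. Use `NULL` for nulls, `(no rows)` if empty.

active ; closed ; failed

Collect distinct status values from tickets.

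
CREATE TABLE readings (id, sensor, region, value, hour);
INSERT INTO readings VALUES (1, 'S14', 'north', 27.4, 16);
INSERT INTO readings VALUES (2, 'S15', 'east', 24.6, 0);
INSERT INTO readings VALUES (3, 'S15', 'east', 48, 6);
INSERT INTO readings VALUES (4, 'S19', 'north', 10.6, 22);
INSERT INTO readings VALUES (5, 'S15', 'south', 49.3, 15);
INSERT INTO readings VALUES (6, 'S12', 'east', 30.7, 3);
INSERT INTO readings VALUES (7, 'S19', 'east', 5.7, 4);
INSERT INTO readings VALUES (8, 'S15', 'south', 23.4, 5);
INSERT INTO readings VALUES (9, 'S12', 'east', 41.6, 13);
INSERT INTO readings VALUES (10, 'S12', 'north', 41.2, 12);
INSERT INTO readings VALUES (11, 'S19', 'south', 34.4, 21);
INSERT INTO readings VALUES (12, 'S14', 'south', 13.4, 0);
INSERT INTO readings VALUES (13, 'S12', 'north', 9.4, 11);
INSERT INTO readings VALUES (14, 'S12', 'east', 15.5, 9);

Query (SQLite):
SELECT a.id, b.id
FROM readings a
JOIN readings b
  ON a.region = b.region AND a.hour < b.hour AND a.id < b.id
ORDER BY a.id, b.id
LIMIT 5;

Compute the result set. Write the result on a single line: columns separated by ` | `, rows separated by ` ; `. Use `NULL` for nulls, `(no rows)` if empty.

Pairs (a,b) with same region, a.hour < b.hour, a.id < b.id.
region groups: east:{2,3,6,7,9,14} north:{1,4,10,13} south:{5,8,11,12}
Ordered by (a.id, b.id); first 5.

1 | 4 ; 2 | 3 ; 2 | 6 ; 2 | 7 ; 2 | 9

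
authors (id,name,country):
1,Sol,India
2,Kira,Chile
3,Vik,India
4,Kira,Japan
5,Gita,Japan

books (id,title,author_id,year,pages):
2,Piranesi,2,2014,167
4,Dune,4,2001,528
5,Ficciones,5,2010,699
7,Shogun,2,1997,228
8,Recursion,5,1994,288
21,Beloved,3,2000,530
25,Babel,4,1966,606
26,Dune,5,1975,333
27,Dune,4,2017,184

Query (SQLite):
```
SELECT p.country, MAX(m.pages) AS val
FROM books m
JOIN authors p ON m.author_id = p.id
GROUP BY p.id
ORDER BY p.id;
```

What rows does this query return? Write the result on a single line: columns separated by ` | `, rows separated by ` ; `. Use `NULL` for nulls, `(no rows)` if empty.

Chile | 228 ; India | 530 ; Japan | 606 ; Japan | 699

Join each books row to its authors via author_id.
Group joined rows by authors.id; compute MAX(m.pages) per group.
  2: ids {2, 7} → MAX(m.pages)=228
  3: ids {21} → MAX(m.pages)=530
  4: ids {4, 25, 27} → MAX(m.pages)=606
  5: ids {5, 8, 26} → MAX(m.pages)=699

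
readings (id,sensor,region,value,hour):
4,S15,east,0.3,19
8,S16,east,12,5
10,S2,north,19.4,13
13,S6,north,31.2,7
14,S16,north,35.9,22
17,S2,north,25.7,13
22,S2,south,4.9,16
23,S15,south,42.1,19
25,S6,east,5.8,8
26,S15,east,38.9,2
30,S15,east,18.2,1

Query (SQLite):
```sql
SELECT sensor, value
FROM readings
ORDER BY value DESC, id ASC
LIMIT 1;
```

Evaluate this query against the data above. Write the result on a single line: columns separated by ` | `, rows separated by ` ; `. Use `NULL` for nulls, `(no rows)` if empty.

S15 | 42.1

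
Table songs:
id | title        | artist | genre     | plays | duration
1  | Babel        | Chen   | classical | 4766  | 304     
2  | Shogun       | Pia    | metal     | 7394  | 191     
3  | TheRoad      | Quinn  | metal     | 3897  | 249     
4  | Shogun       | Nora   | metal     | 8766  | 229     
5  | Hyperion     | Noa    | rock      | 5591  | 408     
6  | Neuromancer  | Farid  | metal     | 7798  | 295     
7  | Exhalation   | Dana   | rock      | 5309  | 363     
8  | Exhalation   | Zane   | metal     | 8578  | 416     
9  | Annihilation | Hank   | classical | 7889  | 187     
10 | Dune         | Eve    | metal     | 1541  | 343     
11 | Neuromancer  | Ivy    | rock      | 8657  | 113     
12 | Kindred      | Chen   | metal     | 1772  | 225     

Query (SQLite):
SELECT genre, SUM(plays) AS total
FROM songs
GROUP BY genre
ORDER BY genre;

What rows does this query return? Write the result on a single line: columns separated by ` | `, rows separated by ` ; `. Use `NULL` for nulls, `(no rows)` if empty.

Partition songs by genre; compute SUM(plays) within each group.
  classical: ids {1, 9} → SUM(plays)=12655
  metal: ids {2, 3, 4, 6, 8, 10, 12} → SUM(plays)=39746
  rock: ids {5, 7, 11} → SUM(plays)=19557

classical | 12655 ; metal | 39746 ; rock | 19557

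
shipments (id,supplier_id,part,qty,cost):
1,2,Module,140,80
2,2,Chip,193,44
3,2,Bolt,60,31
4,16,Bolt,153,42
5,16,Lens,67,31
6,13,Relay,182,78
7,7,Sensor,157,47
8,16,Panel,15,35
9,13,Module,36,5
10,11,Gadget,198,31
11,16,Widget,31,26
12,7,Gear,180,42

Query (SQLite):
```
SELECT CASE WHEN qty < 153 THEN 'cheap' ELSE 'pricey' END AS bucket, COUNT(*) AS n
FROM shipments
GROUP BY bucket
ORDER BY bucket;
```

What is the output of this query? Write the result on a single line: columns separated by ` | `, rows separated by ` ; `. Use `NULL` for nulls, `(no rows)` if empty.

cheap | 6 ; pricey | 6

Bucket rows by qty < 153 → 'cheap' else 'pricey'; count each bucket.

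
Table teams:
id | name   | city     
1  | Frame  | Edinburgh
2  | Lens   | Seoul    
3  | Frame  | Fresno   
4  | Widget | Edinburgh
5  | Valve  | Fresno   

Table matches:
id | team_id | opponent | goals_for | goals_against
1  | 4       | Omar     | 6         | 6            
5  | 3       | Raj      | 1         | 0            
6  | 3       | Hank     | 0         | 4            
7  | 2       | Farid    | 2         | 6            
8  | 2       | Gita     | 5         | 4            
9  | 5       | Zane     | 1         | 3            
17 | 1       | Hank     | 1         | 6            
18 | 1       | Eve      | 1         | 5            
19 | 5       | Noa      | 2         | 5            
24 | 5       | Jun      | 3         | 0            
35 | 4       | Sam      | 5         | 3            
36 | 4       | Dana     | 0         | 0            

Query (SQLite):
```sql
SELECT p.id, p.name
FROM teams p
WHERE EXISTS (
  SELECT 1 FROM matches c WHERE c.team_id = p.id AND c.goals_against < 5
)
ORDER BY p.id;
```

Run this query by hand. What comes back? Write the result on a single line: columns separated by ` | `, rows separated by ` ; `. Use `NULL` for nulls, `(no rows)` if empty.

For each teams row, check whether any matches with matching team_id has goals_against < 5.
Keep rows where that is true.

2 | Lens ; 3 | Frame ; 4 | Widget ; 5 | Valve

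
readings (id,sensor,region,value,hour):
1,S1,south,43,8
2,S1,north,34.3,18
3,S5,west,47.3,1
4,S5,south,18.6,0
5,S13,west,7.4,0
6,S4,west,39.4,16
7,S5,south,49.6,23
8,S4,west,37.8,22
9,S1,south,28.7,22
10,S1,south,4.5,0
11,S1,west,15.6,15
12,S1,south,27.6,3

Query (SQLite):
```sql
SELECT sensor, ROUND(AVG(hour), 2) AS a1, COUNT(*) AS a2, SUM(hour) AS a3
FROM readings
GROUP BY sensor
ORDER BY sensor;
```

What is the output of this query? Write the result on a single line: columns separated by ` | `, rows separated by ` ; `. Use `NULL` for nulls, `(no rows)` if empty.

Group readings by sensor.
Per group compute: ROUND(AVG(hour), 2), COUNT(*), SUM(hour).
  S1: ids {1, 2, 9, 10, 11, 12} → ROUND(AVG(hour), 2)=11, COUNT(*)=6, SUM(hour)=66
  S13: ids {5} → ROUND(AVG(hour), 2)=0, COUNT(*)=1, SUM(hour)=0
  S4: ids {6, 8} → ROUND(AVG(hour), 2)=19, COUNT(*)=2, SUM(hour)=38
  S5: ids {3, 4, 7} → ROUND(AVG(hour), 2)=8, COUNT(*)=3, SUM(hour)=24

S1 | 11 | 6 | 66 ; S13 | 0 | 1 | 0 ; S4 | 19 | 2 | 38 ; S5 | 8 | 3 | 24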